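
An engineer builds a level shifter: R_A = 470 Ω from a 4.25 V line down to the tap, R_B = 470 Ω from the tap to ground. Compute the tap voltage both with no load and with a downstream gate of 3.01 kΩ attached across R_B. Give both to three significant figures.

Unloaded: 2.12 V; loaded: 1.97 V

Open-circuit: V = 4.25 × 470/(470 + 470) = 2.12 V.
With the load, R_B becomes R_B‖R_L = 406.5 Ω, so V = 4.25 × 406.5/876.5 = 1.97 V.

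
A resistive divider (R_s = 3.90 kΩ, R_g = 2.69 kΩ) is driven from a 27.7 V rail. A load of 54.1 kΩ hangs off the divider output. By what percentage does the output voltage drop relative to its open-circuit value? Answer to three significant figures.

2.86 %

The divider's output (Thévenin) resistance is R_s‖R_g = 1.592 kΩ.
Fractional drop under load = R_th/(R_th + R_L) = 1.592 / (1.592 + 54.1) = 0.02859.
So the output falls by 2.86 %.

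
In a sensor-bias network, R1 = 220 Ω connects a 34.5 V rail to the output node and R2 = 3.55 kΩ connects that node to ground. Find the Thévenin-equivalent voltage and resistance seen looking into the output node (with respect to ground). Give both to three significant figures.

V_th = 32.5 V, R_th = 207 Ω

V_th is the open-circuit tap voltage: 34.5 × 3550/(220 + 3550) = 32.5 V.
With the supply zeroed, R1 and R2 appear in parallel from the tap: R_th = R1‖R2 = (220 × 3550)/3770 = 207 Ω.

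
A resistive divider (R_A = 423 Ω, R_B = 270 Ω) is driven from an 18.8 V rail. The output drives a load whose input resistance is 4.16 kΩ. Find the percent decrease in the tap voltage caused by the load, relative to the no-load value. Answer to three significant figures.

The divider's output (Thévenin) resistance is R_A‖R_B = 164.8 Ω.
Fractional drop under load = R_th/(R_th + R_L) = 164.8 / (164.8 + 4160) = 0.03811.
So the output falls by 3.81 %.

3.81 %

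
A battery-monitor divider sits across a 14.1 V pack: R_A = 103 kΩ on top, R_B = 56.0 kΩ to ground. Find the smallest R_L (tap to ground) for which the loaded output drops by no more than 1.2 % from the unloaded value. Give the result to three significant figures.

R_L(min) ≈ 2.99 MΩ

Output resistance R_th = R_A‖R_B = (103 × 56.0)/159.0 = 36.28 kΩ.
The fractional drop is R_th/(R_th + R_L); requiring this ≤ 0.0120 gives R_L ≥ R_th(1/0.0120 − 1) = 36.28 × 82.33 = 2.99 MΩ.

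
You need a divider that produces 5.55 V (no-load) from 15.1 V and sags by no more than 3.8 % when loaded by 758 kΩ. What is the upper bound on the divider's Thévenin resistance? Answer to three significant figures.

R_th ≤ 29.9 kΩ

Loading drop = R_th/(R_th + R_L) ≤ 0.0380, so R_th ≤ R_L · ε/(1−ε) = 758 kΩ × 0.0380/0.9620 = 29.9 kΩ.
(Any R1, R2 with R2/(R1+R2) = 0.368 and R1‖R2 ≤ 29.9 kΩ will meet the spec.)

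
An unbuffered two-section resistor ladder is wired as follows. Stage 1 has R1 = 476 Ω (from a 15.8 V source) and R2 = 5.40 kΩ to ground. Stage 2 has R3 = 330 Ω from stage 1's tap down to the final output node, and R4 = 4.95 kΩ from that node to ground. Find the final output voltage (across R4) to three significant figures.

V_out ≈ 12.6 V

Stage 2 presents R3+R4 = 5280 Ω as a load on stage 1's tap.
Stage 1's lower leg becomes R2‖(R3+R4) = 2670 Ω, so V_mid = 15.8 × 2670/3146 = 13.41 V.
Stage 2 is itself unloaded: V_out = V_mid × R4/(R3+R4) = 13.41 × 4950/5280 = 12.6 V.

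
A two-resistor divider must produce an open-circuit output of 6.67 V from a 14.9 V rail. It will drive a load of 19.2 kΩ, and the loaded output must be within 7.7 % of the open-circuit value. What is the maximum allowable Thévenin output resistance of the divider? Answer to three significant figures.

R_th ≤ 1.60 kΩ

Loading drop = R_th/(R_th + R_L) ≤ 0.0770, so R_th ≤ R_L · ε/(1−ε) = 19.2 kΩ × 0.0770/0.9230 = 1.60 kΩ.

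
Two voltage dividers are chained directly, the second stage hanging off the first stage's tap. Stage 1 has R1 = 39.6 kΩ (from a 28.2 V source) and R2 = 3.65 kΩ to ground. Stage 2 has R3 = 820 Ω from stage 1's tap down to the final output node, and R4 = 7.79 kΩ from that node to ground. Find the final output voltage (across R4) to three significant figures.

Stage 2 presents R3+R4 = 8610 Ω as a load on stage 1's tap.
Stage 1's lower leg becomes R2‖(R3+R4) = 2563 Ω, so V_mid = 28.2 × 2563/42160 = 1.714 V.
Stage 2 is itself unloaded: V_out = V_mid × R4/(R3+R4) = 1.714 × 7790/8610 = 1.55 V.

V_out ≈ 1.55 V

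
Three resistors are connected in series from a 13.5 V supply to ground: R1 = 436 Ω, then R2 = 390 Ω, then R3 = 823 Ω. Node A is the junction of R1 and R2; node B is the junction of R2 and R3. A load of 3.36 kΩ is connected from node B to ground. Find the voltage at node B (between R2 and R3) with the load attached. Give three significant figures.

V ≈ 6.00 V

At node B, R3 is in parallel with the load: R3‖R_L = 661.1 Ω.
Below node A the resistance is R2 + (R3‖R_L) = 1051 Ω, so V_A = 13.5 × 1051/1487 = 9.542 V.
Then V_B = V_A × (R3‖R_L)/(R2 + R3‖R_L) = 9.542 × 661.1/1051 = 6.00 V.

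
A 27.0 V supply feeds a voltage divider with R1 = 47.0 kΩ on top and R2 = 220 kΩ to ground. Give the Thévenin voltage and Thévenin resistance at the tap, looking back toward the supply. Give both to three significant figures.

V_th = 22.2 V, R_th = 38.7 kΩ

V_th is the open-circuit tap voltage: 27.0 × 220/(47.0 + 220) = 22.2 V.
With the supply zeroed, R1 and R2 appear in parallel from the tap: R_th = R1‖R2 = (47.0 × 220)/267.0 = 38.7 kΩ.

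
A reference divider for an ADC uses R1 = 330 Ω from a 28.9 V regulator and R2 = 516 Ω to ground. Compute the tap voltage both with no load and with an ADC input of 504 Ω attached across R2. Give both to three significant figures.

Unloaded: 17.6 V; loaded: 12.6 V

Open-circuit: V = 28.9 × 516/(330 + 516) = 17.6 V.
With the load, R2 becomes R2‖R_L = 255.0 Ω, so V = 28.9 × 255.0/585.0 = 12.6 V.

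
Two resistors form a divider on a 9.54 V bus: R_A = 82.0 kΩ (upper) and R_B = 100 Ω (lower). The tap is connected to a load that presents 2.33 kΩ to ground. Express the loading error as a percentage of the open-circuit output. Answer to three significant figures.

4.11 %

The divider's output (Thévenin) resistance is R_A‖R_B = 99.88 Ω.
Fractional drop under load = R_th/(R_th + R_L) = 99.88 / (99.88 + 2330) = 0.04110.
So the output falls by 4.11 %.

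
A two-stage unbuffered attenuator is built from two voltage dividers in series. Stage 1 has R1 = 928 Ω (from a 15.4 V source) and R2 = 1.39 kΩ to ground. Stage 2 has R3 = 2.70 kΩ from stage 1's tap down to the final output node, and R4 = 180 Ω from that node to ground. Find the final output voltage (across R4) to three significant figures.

Stage 2 presents R3+R4 = 2880 Ω as a load on stage 1's tap.
Stage 1's lower leg becomes R2‖(R3+R4) = 937.5 Ω, so V_mid = 15.4 × 937.5/1866 = 7.739 V.
Stage 2 is itself unloaded: V_out = V_mid × R4/(R3+R4) = 7.739 × 180/2880 = 0.484 V.

V_out ≈ 0.484 V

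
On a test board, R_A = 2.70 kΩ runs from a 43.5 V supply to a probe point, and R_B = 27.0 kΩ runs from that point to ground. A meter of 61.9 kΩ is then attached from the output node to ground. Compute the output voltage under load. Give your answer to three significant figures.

The load sits in parallel with R_B: R_B‖R_L = (27.0 × 61.9) / (27.0 + 61.9) = 18.80 kΩ.
V_out = 43.5 × 18.80 / (2.70 + 18.80) = 43.5 × 18.80/21.50 = 38.0 V.
(Unloaded it would have been 39.5 V.)

V_out ≈ 38.0 V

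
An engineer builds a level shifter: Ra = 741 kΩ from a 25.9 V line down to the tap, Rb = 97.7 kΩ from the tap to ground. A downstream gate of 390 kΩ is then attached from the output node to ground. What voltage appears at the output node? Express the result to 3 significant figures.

The load sits in parallel with Rb: Rb‖R_L = (97.7 × 390) / (97.7 + 390) = 78.13 kΩ.
V_out = 25.9 × 78.13 / (741 + 78.13) = 25.9 × 78.13/819.1 = 2.47 V.
(Unloaded it would have been 3.02 V.)

V_out ≈ 2.47 V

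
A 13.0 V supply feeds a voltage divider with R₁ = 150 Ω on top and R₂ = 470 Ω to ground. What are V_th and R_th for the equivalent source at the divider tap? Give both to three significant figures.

V_th is the open-circuit tap voltage: 13.0 × 470/(150 + 470) = 9.85 V.
With the supply zeroed, R₁ and R₂ appear in parallel from the tap: R_th = R₁‖R₂ = (150 × 470)/620.0 = 114 Ω.

V_th = 9.85 V, R_th = 114 Ω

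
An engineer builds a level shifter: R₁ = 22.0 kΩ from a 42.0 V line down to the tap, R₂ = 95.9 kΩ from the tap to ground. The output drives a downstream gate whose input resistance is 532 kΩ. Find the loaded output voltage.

The load sits in parallel with R₂: R₂‖R_L = (95.9 × 532) / (95.9 + 532) = 81.25 kΩ.
V_out = 42.0 × 81.25 / (22.0 + 81.25) = 42.0 × 81.25/103.3 = 33.1 V.

V_out ≈ 33.1 V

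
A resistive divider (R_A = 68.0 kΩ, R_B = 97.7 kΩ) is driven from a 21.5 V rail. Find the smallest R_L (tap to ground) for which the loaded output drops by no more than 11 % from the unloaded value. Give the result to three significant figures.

R_L(min) ≈ 324 kΩ

Output resistance R_th = R_A‖R_B = (68.0 × 97.7)/165.7 = 40.09 kΩ.
The fractional drop is R_th/(R_th + R_L); requiring this ≤ 0.110 gives R_L ≥ R_th(1/0.110 − 1) = 40.09 × 8.091 = 324 kΩ.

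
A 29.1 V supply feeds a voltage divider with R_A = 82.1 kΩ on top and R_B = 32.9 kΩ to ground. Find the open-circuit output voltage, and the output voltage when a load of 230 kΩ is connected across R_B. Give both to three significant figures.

Open-circuit: V = 29.1 × 32.9/(82.1 + 32.9) = 8.33 V.
With the load, R_B becomes R_B‖R_L = 28.78 kΩ, so V = 29.1 × 28.78/110.9 = 7.55 V.

Unloaded: 8.33 V; loaded: 7.55 V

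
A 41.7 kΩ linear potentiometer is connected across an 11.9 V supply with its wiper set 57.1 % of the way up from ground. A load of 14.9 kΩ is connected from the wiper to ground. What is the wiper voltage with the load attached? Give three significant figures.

The wiper splits the pot into (1−α)R = 17.89 kΩ above and αR = 23.81 kΩ below.
Lower section ‖ load = 9.165 kΩ.
V_wiper = 11.9 × 9.165/(17.89 + 9.165) = 4.03 V.

V ≈ 4.03 V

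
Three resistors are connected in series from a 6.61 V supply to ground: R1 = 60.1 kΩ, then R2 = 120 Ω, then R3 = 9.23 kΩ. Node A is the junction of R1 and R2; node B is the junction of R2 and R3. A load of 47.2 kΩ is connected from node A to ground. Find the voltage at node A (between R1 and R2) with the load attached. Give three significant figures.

V ≈ 0.760 V

Below node A the series string R2+R3 = 9350 Ω sits in parallel with the 47200 Ω load: 7804 Ω.
V_A = 6.61 × 7804/(60100 + 7804) = 0.760 V.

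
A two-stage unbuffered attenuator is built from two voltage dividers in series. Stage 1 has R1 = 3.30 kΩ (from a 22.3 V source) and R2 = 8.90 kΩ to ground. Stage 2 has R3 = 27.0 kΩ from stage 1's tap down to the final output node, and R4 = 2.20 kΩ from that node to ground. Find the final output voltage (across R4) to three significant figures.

V_out ≈ 1.13 V

Stage 2 presents R3+R4 = 29.20 kΩ as a load on stage 1's tap.
Stage 1's lower leg becomes R2‖(R3+R4) = 6.821 kΩ, so V_mid = 22.3 × 6.821/10.12 = 15.03 V.
Stage 2 is itself unloaded: V_out = V_mid × R4/(R3+R4) = 15.03 × 2.20/29.20 = 1.13 V.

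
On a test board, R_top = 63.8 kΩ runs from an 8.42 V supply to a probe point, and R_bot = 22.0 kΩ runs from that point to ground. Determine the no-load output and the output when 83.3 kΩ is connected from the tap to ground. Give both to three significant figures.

Unloaded: 2.16 V; loaded: 1.80 V

Open-circuit: V = 8.42 × 22.0/(63.8 + 22.0) = 2.16 V.
With the load, R_bot becomes R_bot‖R_L = 17.40 kΩ, so V = 8.42 × 17.40/81.20 = 1.80 V.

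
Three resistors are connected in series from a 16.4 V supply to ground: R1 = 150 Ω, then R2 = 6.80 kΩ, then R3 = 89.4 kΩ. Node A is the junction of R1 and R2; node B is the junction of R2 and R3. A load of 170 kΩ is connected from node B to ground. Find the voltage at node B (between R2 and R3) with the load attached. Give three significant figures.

At node B, R3 is in parallel with the load: R3‖R_L = 58590 Ω.
Below node A the resistance is R2 + (R3‖R_L) = 65390 Ω, so V_A = 16.4 × 65390/65540 = 16.36 V.
Then V_B = V_A × (R3‖R_L)/(R2 + R3‖R_L) = 16.36 × 58590/65390 = 14.7 V.

V ≈ 14.7 V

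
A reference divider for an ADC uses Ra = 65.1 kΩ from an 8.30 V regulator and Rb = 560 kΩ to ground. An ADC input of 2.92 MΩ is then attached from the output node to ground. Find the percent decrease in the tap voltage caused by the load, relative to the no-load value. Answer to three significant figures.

The divider's output (Thévenin) resistance is Ra‖Rb = 58.32 kΩ.
Fractional drop under load = R_th/(R_th + R_L) = 58.32 / (58.32 + 2920) = 0.01958.
So the output falls by 1.96 %.

1.96 %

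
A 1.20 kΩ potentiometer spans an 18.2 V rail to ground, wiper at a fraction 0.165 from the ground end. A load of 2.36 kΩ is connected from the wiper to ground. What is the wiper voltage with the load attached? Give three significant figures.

V ≈ 2.81 V

The wiper splits the pot into (1−α)R = 1002 Ω above and αR = 198.0 Ω below.
Lower section ‖ load = 182.7 Ω.
V_wiper = 18.2 × 182.7/(1002 + 182.7) = 2.81 V.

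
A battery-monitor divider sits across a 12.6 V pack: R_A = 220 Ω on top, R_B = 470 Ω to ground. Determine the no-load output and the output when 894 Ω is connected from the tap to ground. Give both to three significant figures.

Open-circuit: V = 12.6 × 470/(220 + 470) = 8.58 V.
With the load, R_B becomes R_B‖R_L = 308.0 Ω, so V = 12.6 × 308.0/528.0 = 7.35 V.

Unloaded: 8.58 V; loaded: 7.35 V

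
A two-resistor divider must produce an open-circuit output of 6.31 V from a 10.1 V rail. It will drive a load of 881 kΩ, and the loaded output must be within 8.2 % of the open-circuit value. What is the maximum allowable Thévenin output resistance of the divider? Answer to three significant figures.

Loading drop = R_th/(R_th + R_L) ≤ 0.0820, so R_th ≤ R_L · ε/(1−ε) = 881 kΩ × 0.0820/0.9180 = 78.7 kΩ.
(Any R1, R2 with R2/(R1+R2) = 0.625 and R1‖R2 ≤ 78.7 kΩ will meet the spec.)

R_th ≤ 78.7 kΩ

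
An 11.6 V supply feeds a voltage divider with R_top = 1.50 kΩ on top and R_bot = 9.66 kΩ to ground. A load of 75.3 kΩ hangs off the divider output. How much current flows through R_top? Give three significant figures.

R_bot‖R_L = 8.562 kΩ, so the source sees R_top + R_bot‖R_L = 10.06 kΩ.
I = 11.6 V / 10.06 kΩ = 1.15 mA.

I ≈ 1.15 mA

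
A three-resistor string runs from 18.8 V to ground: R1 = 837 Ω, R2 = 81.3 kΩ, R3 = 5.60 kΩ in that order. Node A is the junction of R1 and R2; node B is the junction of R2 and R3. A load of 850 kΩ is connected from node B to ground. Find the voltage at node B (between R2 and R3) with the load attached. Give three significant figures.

V ≈ 1.19 V

At node B, R3 is in parallel with the load: R3‖R_L = 5563 Ω.
Below node A the resistance is R2 + (R3‖R_L) = 86860 Ω, so V_A = 18.8 × 86860/87700 = 18.62 V.
Then V_B = V_A × (R3‖R_L)/(R2 + R3‖R_L) = 18.62 × 5563/86860 = 1.19 V.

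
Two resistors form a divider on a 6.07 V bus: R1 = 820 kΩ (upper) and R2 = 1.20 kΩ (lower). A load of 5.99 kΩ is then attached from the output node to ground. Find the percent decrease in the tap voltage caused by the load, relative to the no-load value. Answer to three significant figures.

16.7 %

The divider's output (Thévenin) resistance is R1‖R2 = 1.198 kΩ.
Fractional drop under load = R_th/(R_th + R_L) = 1.198 / (1.198 + 5.99) = 0.1667.
So the output falls by 16.7 %.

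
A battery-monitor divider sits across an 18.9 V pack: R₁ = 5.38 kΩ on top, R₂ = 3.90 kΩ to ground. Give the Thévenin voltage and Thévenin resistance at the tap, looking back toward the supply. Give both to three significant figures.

V_th is the open-circuit tap voltage: 18.9 × 3.90/(5.38 + 3.90) = 7.94 V.
With the supply zeroed, R₁ and R₂ appear in parallel from the tap: R_th = R₁‖R₂ = (5.38 × 3.90)/9.280 = 2.26 kΩ.

V_th = 7.94 V, R_th = 2.26 kΩ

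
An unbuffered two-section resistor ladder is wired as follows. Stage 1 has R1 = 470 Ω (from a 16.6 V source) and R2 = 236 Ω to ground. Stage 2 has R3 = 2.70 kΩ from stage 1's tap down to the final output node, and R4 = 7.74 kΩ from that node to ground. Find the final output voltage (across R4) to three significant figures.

V_out ≈ 4.05 V

Stage 2 presents R3+R4 = 10440 Ω as a load on stage 1's tap.
Stage 1's lower leg becomes R2‖(R3+R4) = 230.8 Ω, so V_mid = 16.6 × 230.8/700.8 = 5.467 V.
Stage 2 is itself unloaded: V_out = V_mid × R4/(R3+R4) = 5.467 × 7740/10440 = 4.05 V.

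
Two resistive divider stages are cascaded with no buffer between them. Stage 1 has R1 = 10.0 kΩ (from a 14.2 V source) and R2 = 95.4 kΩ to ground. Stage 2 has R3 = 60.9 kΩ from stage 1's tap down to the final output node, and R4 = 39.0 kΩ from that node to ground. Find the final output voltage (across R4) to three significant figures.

Stage 2 presents R3+R4 = 99.90 kΩ as a load on stage 1's tap.
Stage 1's lower leg becomes R2‖(R3+R4) = 48.80 kΩ, so V_mid = 14.2 × 48.80/58.80 = 11.78 V.
Stage 2 is itself unloaded: V_out = V_mid × R4/(R3+R4) = 11.78 × 39.0/99.90 = 4.60 V.

V_out ≈ 4.60 V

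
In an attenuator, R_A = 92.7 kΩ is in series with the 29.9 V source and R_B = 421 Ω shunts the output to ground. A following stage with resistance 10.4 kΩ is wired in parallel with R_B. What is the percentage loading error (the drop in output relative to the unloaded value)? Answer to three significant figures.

3.87 %

The divider's output (Thévenin) resistance is R_A‖R_B = 419.1 Ω.
Fractional drop under load = R_th/(R_th + R_L) = 419.1 / (419.1 + 10400) = 0.03874.
So the output falls by 3.87 %.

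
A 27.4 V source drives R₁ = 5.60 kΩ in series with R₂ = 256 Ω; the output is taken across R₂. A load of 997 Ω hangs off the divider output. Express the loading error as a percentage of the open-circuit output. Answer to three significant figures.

19.7 %

Unloaded V = 27.4 × 256/5856 = 1.198 V.
Loaded: R₂‖R_L = 203.7 Ω, giving V = 27.4 × 203.7/5804 = 0.9617 V.
Drop = (1.198 − 0.9617) / 1.198 = 19.7 %.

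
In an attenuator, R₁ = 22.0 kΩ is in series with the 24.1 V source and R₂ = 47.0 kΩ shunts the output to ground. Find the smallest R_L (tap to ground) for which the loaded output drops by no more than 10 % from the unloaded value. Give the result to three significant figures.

Output resistance R_th = R₁‖R₂ = (22.0 × 47.0)/69.00 = 14.99 kΩ.
The fractional drop is R_th/(R_th + R_L); requiring this ≤ 0.100 gives R_L ≥ R_th(1/0.100 − 1) = 14.99 × 9.000 = 135 kΩ.

R_L(min) ≈ 135 kΩ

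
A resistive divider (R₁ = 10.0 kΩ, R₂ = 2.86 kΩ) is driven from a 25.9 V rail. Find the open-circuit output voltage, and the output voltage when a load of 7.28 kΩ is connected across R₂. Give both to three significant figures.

Unloaded: 5.76 V; loaded: 4.41 V

Open-circuit: V = 25.9 × 2.86/(10.0 + 2.86) = 5.76 V.
With the load, R₂ becomes R₂‖R_L = 2.053 kΩ, so V = 25.9 × 2.053/12.05 = 4.41 V.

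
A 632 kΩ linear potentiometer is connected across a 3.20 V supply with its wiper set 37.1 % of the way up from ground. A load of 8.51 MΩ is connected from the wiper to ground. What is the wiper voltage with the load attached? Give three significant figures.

The wiper splits the pot into (1−α)R = 397.5 kΩ above and αR = 234.5 kΩ below.
Lower section ‖ load = 228.2 kΩ.
V_wiper = 3.20 × 228.2/(397.5 + 228.2) = 1.17 V.

V ≈ 1.17 V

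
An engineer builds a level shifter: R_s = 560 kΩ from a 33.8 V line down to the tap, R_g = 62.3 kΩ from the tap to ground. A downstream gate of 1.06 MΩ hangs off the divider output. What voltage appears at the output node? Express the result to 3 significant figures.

V_out ≈ 3.21 V

The load sits in parallel with R_g: R_g‖R_L = (62.3 × 1060) / (62.3 + 1060) = 58.84 kΩ.
V_out = 33.8 × 58.84 / (560 + 58.84) = 33.8 × 58.84/618.8 = 3.21 V.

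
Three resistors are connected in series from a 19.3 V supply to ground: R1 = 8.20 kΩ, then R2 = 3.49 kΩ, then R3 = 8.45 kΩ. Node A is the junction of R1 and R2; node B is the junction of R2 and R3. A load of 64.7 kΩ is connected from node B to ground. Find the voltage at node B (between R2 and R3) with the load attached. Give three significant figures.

V ≈ 7.53 V

At node B, R3 is in parallel with the load: R3‖R_L = 7.474 kΩ.
Below node A the resistance is R2 + (R3‖R_L) = 10.96 kΩ, so V_A = 19.3 × 10.96/19.16 = 11.04 V.
Then V_B = V_A × (R3‖R_L)/(R2 + R3‖R_L) = 11.04 × 7.474/10.96 = 7.53 V.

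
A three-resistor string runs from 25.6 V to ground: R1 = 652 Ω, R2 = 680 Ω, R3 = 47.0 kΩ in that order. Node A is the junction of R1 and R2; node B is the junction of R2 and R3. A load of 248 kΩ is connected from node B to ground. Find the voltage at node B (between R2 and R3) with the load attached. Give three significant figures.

At node B, R3 is in parallel with the load: R3‖R_L = 39510 Ω.
Below node A the resistance is R2 + (R3‖R_L) = 40190 Ω, so V_A = 25.6 × 40190/40840 = 25.19 V.
Then V_B = V_A × (R3‖R_L)/(R2 + R3‖R_L) = 25.19 × 39510/40190 = 24.8 V.

V ≈ 24.8 V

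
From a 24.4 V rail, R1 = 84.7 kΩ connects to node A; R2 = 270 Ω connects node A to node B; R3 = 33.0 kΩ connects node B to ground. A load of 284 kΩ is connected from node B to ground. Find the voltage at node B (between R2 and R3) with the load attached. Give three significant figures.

V ≈ 6.30 V

At node B, R3 is in parallel with the load: R3‖R_L = 29560 Ω.
Below node A the resistance is R2 + (R3‖R_L) = 29830 Ω, so V_A = 24.4 × 29830/114500 = 6.356 V.
Then V_B = V_A × (R3‖R_L)/(R2 + R3‖R_L) = 6.356 × 29560/29830 = 6.30 V.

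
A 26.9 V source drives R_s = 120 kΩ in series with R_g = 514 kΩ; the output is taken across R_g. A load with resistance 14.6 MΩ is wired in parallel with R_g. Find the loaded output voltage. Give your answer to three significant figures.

V_out ≈ 21.7 V

The load sits in parallel with R_g: R_g‖R_L = (514 × 14600) / (514 + 14600) = 496.5 kΩ.
V_out = 26.9 × 496.5 / (120 + 496.5) = 26.9 × 496.5/616.5 = 21.7 V.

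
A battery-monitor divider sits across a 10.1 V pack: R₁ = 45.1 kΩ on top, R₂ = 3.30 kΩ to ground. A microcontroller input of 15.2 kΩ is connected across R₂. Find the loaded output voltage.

The load sits in parallel with R₂: R₂‖R_L = (3.30 × 15.2) / (3.30 + 15.2) = 2.711 kΩ.
V_out = 10.1 × 2.711 / (45.1 + 2.711) = 10.1 × 2.711/47.81 = 0.573 V.

V_out ≈ 0.573 V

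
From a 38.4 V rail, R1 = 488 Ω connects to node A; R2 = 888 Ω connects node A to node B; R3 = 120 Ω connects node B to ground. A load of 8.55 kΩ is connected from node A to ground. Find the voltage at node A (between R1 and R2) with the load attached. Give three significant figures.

V ≈ 24.9 V

Below node A the series string R2+R3 = 1008 Ω sits in parallel with the 8550 Ω load: 901.7 Ω.
V_A = 38.4 × 901.7/(488 + 901.7) = 24.9 V.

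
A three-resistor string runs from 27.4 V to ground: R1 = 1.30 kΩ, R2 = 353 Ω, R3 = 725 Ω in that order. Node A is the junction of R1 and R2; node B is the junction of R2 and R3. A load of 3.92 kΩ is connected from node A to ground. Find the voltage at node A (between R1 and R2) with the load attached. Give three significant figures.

V ≈ 10.8 V

Below node A the series string R2+R3 = 1078 Ω sits in parallel with the 3920 Ω load: 845.5 Ω.
V_A = 27.4 × 845.5/(1300 + 845.5) = 10.8 V.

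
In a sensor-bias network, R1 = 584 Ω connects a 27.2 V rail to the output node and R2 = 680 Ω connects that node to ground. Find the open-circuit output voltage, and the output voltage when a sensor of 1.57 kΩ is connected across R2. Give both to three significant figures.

Unloaded: 14.6 V; loaded: 12.2 V

Open-circuit: V = 27.2 × 680/(584 + 680) = 14.6 V.
With the load, R2 becomes R2‖R_L = 474.5 Ω, so V = 27.2 × 474.5/1058 = 12.2 V.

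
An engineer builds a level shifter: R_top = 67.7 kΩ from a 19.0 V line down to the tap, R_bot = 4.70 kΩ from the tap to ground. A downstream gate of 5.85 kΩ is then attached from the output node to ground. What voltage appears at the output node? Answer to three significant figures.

The load sits in parallel with R_bot: R_bot‖R_L = (4.70 × 5.85) / (4.70 + 5.85) = 2.606 kΩ.
V_out = 19.0 × 2.606 / (67.7 + 2.606) = 19.0 × 2.606/70.31 = 0.704 V.
(Unloaded it would have been 1.23 V.)

V_out ≈ 0.704 V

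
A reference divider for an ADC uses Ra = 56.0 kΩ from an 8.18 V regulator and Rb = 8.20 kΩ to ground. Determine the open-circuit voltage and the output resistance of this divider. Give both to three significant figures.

V_th is the open-circuit tap voltage: 8.18 × 8.20/(56.0 + 8.20) = 1.04 V.
With the supply zeroed, Ra and Rb appear in parallel from the tap: R_th = Ra‖Rb = (56.0 × 8.20)/64.20 = 7.15 kΩ.

V_th = 1.04 V, R_th = 7.15 kΩ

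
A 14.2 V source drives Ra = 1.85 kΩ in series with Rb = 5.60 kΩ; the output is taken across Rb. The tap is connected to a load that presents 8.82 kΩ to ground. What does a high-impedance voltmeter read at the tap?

The load sits in parallel with Rb: Rb‖R_L = (5.60 × 8.82) / (5.60 + 8.82) = 3.425 kΩ.
V_out = 14.2 × 3.425 / (1.85 + 3.425) = 14.2 × 3.425/5.275 = 9.22 V.
(Unloaded it would have been 10.7 V.)

V_out ≈ 9.22 V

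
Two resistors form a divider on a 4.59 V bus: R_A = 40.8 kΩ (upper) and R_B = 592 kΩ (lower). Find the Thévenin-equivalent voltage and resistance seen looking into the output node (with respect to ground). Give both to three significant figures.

V_th = 4.29 V, R_th = 38.2 kΩ

V_th is the open-circuit tap voltage: 4.59 × 592/(40.8 + 592) = 4.29 V.
With the supply zeroed, R_A and R_B appear in parallel from the tap: R_th = R_A‖R_B = (40.8 × 592)/632.8 = 38.2 kΩ.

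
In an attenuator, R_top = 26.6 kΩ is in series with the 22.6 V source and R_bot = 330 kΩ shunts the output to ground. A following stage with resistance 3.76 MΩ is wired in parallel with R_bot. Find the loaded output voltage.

V_out ≈ 20.8 V

The load sits in parallel with R_bot: R_bot‖R_L = (330 × 3760) / (330 + 3760) = 303.4 kΩ.
V_out = 22.6 × 303.4 / (26.6 + 303.4) = 22.6 × 303.4/330.0 = 20.8 V.
(Unloaded it would have been 20.9 V.)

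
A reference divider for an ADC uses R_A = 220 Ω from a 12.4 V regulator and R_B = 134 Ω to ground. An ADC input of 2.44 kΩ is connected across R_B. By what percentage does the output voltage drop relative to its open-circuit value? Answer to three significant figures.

3.30 %

The divider's output (Thévenin) resistance is R_A‖R_B = 83.28 Ω.
Fractional drop under load = R_th/(R_th + R_L) = 83.28 / (83.28 + 2440) = 0.03300.
So the output falls by 3.30 %.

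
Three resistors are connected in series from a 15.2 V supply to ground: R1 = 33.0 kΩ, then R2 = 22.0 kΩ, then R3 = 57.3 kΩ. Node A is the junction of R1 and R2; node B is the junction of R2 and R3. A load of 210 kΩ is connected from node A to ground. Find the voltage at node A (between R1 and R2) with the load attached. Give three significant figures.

Below node A the series string R2+R3 = 79.30 kΩ sits in parallel with the 210 kΩ load: 57.56 kΩ.
V_A = 15.2 × 57.56/(33.0 + 57.56) = 9.66 V.

V ≈ 9.66 V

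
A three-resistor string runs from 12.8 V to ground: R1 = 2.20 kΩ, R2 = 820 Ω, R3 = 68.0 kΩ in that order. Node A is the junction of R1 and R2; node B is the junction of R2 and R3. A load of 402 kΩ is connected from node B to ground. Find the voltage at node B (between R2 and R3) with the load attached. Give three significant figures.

V ≈ 12.2 V

At node B, R3 is in parallel with the load: R3‖R_L = 58160 Ω.
Below node A the resistance is R2 + (R3‖R_L) = 58980 Ω, so V_A = 12.8 × 58980/61180 = 12.34 V.
Then V_B = V_A × (R3‖R_L)/(R2 + R3‖R_L) = 12.34 × 58160/58980 = 12.2 V.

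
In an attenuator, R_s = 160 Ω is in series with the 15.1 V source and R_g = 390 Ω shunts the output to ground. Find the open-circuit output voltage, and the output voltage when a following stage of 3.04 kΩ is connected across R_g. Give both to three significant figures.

Open-circuit: V = 15.1 × 390/(160 + 390) = 10.7 V.
With the load, R_g becomes R_g‖R_L = 345.7 Ω, so V = 15.1 × 345.7/505.7 = 10.3 V.

Unloaded: 10.7 V; loaded: 10.3 V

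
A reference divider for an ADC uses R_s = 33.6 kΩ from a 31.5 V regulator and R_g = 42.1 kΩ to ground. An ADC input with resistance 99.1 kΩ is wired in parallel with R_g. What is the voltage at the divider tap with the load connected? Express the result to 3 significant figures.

V_out ≈ 14.7 V

The load sits in parallel with R_g: R_g‖R_L = (42.1 × 99.1) / (42.1 + 99.1) = 29.55 kΩ.
V_out = 31.5 × 29.55 / (33.6 + 29.55) = 31.5 × 29.55/63.15 = 14.7 V.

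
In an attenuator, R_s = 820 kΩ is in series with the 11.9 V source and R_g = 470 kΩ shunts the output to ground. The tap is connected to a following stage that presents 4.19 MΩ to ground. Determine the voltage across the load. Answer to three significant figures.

The load sits in parallel with R_g: R_g‖R_L = (470 × 4190) / (470 + 4190) = 422.6 kΩ.
V_out = 11.9 × 422.6 / (820 + 422.6) = 11.9 × 422.6/1243 = 4.05 V.

V_out ≈ 4.05 V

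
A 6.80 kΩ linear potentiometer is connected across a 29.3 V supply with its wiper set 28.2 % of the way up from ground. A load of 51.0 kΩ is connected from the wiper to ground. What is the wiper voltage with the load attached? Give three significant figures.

The wiper splits the pot into (1−α)R = 4.882 kΩ above and αR = 1.918 kΩ below.
Lower section ‖ load = 1.848 kΩ.
V_wiper = 29.3 × 1.848/(4.882 + 1.848) = 8.05 V.

V ≈ 8.05 V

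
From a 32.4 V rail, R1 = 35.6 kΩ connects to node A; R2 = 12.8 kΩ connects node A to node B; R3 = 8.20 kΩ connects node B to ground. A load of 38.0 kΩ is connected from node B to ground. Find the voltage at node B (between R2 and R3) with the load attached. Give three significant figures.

At node B, R3 is in parallel with the load: R3‖R_L = 6.745 kΩ.
Below node A the resistance is R2 + (R3‖R_L) = 19.54 kΩ, so V_A = 32.4 × 19.54/55.14 = 11.48 V.
Then V_B = V_A × (R3‖R_L)/(R2 + R3‖R_L) = 11.48 × 6.745/19.54 = 3.96 V.

V ≈ 3.96 V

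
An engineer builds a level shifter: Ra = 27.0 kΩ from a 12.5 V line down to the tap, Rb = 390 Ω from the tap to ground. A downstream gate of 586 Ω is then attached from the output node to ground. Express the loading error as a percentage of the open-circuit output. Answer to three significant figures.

Unloaded V = 12.5 × 390/27390 = 0.1780 V.
Loaded: Rb‖R_L = 234.2 Ω, giving V = 12.5 × 234.2/27230 = 0.1075 V.
Drop = (0.1780 − 0.1075) / 0.1780 = 39.6 %.

39.6 %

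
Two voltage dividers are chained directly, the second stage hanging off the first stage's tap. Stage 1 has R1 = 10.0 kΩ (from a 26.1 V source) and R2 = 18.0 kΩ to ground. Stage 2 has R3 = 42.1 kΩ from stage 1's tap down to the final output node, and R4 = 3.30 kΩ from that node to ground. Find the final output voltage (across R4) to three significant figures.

V_out ≈ 1.07 V

Stage 2 presents R3+R4 = 45.40 kΩ as a load on stage 1's tap.
Stage 1's lower leg becomes R2‖(R3+R4) = 12.89 kΩ, so V_mid = 26.1 × 12.89/22.89 = 14.70 V.
Stage 2 is itself unloaded: V_out = V_mid × R4/(R3+R4) = 14.70 × 3.30/45.40 = 1.07 V.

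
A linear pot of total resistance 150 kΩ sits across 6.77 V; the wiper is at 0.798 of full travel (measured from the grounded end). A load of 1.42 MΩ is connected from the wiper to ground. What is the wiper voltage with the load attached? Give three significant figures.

The wiper splits the pot into (1−α)R = 30.30 kΩ above and αR = 119.7 kΩ below.
Lower section ‖ load = 110.4 kΩ.
V_wiper = 6.77 × 110.4/(30.30 + 110.4) = 5.31 V.

V ≈ 5.31 V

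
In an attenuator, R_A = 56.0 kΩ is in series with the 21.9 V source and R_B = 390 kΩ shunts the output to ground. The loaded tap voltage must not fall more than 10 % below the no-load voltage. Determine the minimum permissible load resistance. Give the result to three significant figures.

R_L(min) ≈ 441 kΩ

Output resistance R_th = R_A‖R_B = (56.0 × 390)/446.0 = 48.97 kΩ.
The fractional drop is R_th/(R_th + R_L); requiring this ≤ 0.100 gives R_L ≥ R_th(1/0.100 − 1) = 48.97 × 9.000 = 441 kΩ.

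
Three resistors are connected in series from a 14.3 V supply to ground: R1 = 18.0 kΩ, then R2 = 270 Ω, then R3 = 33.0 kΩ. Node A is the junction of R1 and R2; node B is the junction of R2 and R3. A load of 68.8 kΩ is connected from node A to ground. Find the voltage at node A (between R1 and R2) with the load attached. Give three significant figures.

Below node A the series string R2+R3 = 33270 Ω sits in parallel with the 68800 Ω load: 22430 Ω.
V_A = 14.3 × 22430/(18000 + 22430) = 7.93 V.

V ≈ 7.93 V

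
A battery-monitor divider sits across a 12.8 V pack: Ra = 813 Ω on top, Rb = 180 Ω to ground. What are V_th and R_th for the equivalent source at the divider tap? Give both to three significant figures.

V_th is the open-circuit tap voltage: 12.8 × 180/(813 + 180) = 2.32 V.
With the supply zeroed, Ra and Rb appear in parallel from the tap: R_th = Ra‖Rb = (813 × 180)/993.0 = 147 Ω.

V_th = 2.32 V, R_th = 147 Ω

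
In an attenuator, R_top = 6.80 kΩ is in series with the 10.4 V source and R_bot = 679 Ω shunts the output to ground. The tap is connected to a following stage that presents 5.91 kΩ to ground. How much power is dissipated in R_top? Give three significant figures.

P ≈ 13.4 mW

Total resistance from the source is R_top + (R_bot‖R_L) = 7409 Ω, so I = 10.4/7409 Ω = 1.404 mA.
P = I²·R_top = (1.404 mA)² × 6.80 kΩ = 13.4 mW.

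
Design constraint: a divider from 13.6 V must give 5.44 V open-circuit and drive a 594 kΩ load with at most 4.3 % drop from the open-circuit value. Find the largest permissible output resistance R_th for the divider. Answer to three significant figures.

Loading drop = R_th/(R_th + R_L) ≤ 0.0430, so R_th ≤ R_L · ε/(1−ε) = 594 kΩ × 0.0430/0.9570 = 26.7 kΩ.

R_th ≤ 26.7 kΩ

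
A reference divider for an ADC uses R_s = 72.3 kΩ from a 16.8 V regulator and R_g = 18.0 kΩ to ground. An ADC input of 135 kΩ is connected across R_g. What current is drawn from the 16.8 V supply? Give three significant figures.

R_g‖R_L = 15.88 kΩ, so the source sees R_s + R_g‖R_L = 88.18 kΩ.
I = 16.8 V / 88.18 kΩ = 0.191 mA.

I ≈ 0.191 mA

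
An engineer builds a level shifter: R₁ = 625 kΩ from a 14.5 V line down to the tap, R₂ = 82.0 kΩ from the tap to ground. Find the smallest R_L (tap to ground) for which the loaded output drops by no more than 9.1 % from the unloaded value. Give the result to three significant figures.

Output resistance R_th = R₁‖R₂ = (625 × 82.0)/707.0 = 72.49 kΩ.
The fractional drop is R_th/(R_th + R_L); requiring this ≤ 0.0910 gives R_L ≥ R_th(1/0.0910 − 1) = 72.49 × 9.989 = 724 kΩ.

R_L(min) ≈ 724 kΩ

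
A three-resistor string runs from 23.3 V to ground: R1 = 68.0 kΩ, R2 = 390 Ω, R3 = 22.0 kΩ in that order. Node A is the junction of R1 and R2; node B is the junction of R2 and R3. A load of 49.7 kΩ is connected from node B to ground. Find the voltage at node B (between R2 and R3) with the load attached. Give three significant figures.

V ≈ 4.25 V

At node B, R3 is in parallel with the load: R3‖R_L = 15250 Ω.
Below node A the resistance is R2 + (R3‖R_L) = 15640 Ω, so V_A = 23.3 × 15640/83640 = 4.357 V.
Then V_B = V_A × (R3‖R_L)/(R2 + R3‖R_L) = 4.357 × 15250/15640 = 4.25 V.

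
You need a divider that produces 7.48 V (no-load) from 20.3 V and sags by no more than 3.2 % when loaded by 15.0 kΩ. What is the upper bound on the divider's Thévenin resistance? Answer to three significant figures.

Loading drop = R_th/(R_th + R_L) ≤ 0.0320, so R_th ≤ R_L · ε/(1−ε) = 15.0 kΩ × 0.0320/0.9680 = 496 Ω.
(Any R1, R2 with R2/(R1+R2) = 0.368 and R1‖R2 ≤ 496 Ω will meet the spec.)

R_th ≤ 496 Ω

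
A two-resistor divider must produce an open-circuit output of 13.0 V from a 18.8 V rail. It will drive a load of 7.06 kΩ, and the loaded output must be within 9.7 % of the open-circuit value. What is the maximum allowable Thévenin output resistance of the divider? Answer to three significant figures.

R_th ≤ 758 Ω

Loading drop = R_th/(R_th + R_L) ≤ 0.0970, so R_th ≤ R_L · ε/(1−ε) = 7.06 kΩ × 0.0970/0.9030 = 758 Ω.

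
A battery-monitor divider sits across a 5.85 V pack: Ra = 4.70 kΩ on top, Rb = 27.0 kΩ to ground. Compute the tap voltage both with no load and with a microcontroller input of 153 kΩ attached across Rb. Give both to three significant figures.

Unloaded: 4.98 V; loaded: 4.86 V

Open-circuit: V = 5.85 × 27.0/(4.70 + 27.0) = 4.98 V.
With the load, Rb becomes Rb‖R_L = 22.95 kΩ, so V = 5.85 × 22.95/27.65 = 4.86 V.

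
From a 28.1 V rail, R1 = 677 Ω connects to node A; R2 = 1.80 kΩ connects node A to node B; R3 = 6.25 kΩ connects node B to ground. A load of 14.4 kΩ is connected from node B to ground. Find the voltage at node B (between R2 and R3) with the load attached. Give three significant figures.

At node B, R3 is in parallel with the load: R3‖R_L = 4358 Ω.
Below node A the resistance is R2 + (R3‖R_L) = 6158 Ω, so V_A = 28.1 × 6158/6835 = 25.32 V.
Then V_B = V_A × (R3‖R_L)/(R2 + R3‖R_L) = 25.32 × 4358/6158 = 17.9 V.

V ≈ 17.9 V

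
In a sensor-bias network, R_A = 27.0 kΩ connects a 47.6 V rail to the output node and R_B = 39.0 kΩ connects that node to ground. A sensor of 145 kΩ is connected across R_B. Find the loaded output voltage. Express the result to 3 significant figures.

V_out ≈ 25.3 V

The load sits in parallel with R_B: R_B‖R_L = (39.0 × 145) / (39.0 + 145) = 30.73 kΩ.
V_out = 47.6 × 30.73 / (27.0 + 30.73) = 47.6 × 30.73/57.73 = 25.3 V.
(Unloaded it would have been 28.1 V.)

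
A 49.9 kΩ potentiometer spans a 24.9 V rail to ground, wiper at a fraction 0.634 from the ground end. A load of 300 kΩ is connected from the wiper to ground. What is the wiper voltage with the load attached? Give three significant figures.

The wiper splits the pot into (1−α)R = 18.26 kΩ above and αR = 31.64 kΩ below.
Lower section ‖ load = 28.62 kΩ.
V_wiper = 24.9 × 28.62/(18.26 + 28.62) = 15.2 V.

V ≈ 15.2 V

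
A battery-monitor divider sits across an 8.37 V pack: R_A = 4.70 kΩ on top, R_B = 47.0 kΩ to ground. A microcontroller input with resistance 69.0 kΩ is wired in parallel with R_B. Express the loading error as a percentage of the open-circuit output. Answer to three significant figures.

The divider's output (Thévenin) resistance is R_A‖R_B = 4.273 kΩ.
Fractional drop under load = R_th/(R_th + R_L) = 4.273 / (4.273 + 69.0) = 0.05831.
So the output falls by 5.83 %.

5.83 %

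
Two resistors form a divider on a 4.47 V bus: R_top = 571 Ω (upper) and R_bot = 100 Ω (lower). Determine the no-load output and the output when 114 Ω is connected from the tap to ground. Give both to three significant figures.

Open-circuit: V = 4.47 × 100/(571 + 100) = 0.666 V.
With the load, R_bot becomes R_bot‖R_L = 53.27 Ω, so V = 4.47 × 53.27/624.3 = 0.381 V.

Unloaded: 0.666 V; loaded: 0.381 V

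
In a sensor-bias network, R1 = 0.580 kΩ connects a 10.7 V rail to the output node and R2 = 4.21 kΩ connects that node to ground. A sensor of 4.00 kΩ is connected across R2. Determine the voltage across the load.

The load sits in parallel with R2: R2‖R_L = (4210 × 4000) / (4210 + 4000) = 2051 Ω.
V_out = 10.7 × 2051 / (580 + 2051) = 10.7 × 2051/2631 = 8.34 V.
(Unloaded it would have been 9.40 V.)

V_out ≈ 8.34 V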